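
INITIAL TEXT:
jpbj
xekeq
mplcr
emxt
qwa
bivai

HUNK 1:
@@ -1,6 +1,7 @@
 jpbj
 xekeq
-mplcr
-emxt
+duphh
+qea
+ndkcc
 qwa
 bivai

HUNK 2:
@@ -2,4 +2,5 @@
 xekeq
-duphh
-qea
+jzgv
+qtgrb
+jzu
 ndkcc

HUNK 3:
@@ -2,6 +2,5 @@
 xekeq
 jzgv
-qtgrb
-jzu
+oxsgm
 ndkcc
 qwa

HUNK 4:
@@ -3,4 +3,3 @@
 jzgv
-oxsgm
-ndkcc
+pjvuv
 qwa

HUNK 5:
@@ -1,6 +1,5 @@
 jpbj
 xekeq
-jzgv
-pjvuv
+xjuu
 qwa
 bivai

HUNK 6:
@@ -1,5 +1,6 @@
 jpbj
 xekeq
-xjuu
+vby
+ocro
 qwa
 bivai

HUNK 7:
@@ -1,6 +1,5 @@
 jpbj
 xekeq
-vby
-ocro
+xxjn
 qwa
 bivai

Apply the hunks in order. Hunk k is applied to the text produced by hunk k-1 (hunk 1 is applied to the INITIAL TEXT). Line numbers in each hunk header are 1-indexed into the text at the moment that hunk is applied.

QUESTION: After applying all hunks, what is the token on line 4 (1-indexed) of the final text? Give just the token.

Answer: qwa

Derivation:
Hunk 1: at line 1 remove [mplcr,emxt] add [duphh,qea,ndkcc] -> 7 lines: jpbj xekeq duphh qea ndkcc qwa bivai
Hunk 2: at line 2 remove [duphh,qea] add [jzgv,qtgrb,jzu] -> 8 lines: jpbj xekeq jzgv qtgrb jzu ndkcc qwa bivai
Hunk 3: at line 2 remove [qtgrb,jzu] add [oxsgm] -> 7 lines: jpbj xekeq jzgv oxsgm ndkcc qwa bivai
Hunk 4: at line 3 remove [oxsgm,ndkcc] add [pjvuv] -> 6 lines: jpbj xekeq jzgv pjvuv qwa bivai
Hunk 5: at line 1 remove [jzgv,pjvuv] add [xjuu] -> 5 lines: jpbj xekeq xjuu qwa bivai
Hunk 6: at line 1 remove [xjuu] add [vby,ocro] -> 6 lines: jpbj xekeq vby ocro qwa bivai
Hunk 7: at line 1 remove [vby,ocro] add [xxjn] -> 5 lines: jpbj xekeq xxjn qwa bivai
Final line 4: qwa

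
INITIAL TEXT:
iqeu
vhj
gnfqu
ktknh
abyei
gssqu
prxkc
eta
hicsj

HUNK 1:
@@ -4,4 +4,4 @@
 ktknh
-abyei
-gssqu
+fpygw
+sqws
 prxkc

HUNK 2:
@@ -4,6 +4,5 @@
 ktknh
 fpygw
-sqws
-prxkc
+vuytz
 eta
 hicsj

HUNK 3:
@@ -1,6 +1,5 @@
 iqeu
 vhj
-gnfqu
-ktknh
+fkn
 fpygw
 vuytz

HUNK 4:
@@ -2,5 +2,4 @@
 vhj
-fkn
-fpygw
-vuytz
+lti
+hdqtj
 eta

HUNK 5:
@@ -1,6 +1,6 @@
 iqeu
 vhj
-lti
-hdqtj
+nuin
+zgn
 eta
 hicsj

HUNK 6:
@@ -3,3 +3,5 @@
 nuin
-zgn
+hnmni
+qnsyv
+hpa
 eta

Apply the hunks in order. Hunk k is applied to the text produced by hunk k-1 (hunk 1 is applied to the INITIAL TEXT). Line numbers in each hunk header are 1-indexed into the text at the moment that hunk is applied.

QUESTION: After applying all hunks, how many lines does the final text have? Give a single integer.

Answer: 8

Derivation:
Hunk 1: at line 4 remove [abyei,gssqu] add [fpygw,sqws] -> 9 lines: iqeu vhj gnfqu ktknh fpygw sqws prxkc eta hicsj
Hunk 2: at line 4 remove [sqws,prxkc] add [vuytz] -> 8 lines: iqeu vhj gnfqu ktknh fpygw vuytz eta hicsj
Hunk 3: at line 1 remove [gnfqu,ktknh] add [fkn] -> 7 lines: iqeu vhj fkn fpygw vuytz eta hicsj
Hunk 4: at line 2 remove [fkn,fpygw,vuytz] add [lti,hdqtj] -> 6 lines: iqeu vhj lti hdqtj eta hicsj
Hunk 5: at line 1 remove [lti,hdqtj] add [nuin,zgn] -> 6 lines: iqeu vhj nuin zgn eta hicsj
Hunk 6: at line 3 remove [zgn] add [hnmni,qnsyv,hpa] -> 8 lines: iqeu vhj nuin hnmni qnsyv hpa eta hicsj
Final line count: 8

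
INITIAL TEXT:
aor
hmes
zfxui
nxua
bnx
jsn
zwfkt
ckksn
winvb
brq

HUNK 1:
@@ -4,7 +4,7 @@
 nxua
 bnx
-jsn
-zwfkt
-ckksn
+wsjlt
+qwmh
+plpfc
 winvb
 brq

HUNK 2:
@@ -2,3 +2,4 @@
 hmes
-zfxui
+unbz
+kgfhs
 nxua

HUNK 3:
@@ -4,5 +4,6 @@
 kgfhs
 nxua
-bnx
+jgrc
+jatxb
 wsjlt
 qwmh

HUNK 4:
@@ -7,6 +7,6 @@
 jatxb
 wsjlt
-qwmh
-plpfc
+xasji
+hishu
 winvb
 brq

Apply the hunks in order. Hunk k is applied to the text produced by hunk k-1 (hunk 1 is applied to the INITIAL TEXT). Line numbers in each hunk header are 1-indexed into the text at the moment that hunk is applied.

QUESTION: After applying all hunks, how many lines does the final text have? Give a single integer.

Hunk 1: at line 4 remove [jsn,zwfkt,ckksn] add [wsjlt,qwmh,plpfc] -> 10 lines: aor hmes zfxui nxua bnx wsjlt qwmh plpfc winvb brq
Hunk 2: at line 2 remove [zfxui] add [unbz,kgfhs] -> 11 lines: aor hmes unbz kgfhs nxua bnx wsjlt qwmh plpfc winvb brq
Hunk 3: at line 4 remove [bnx] add [jgrc,jatxb] -> 12 lines: aor hmes unbz kgfhs nxua jgrc jatxb wsjlt qwmh plpfc winvb brq
Hunk 4: at line 7 remove [qwmh,plpfc] add [xasji,hishu] -> 12 lines: aor hmes unbz kgfhs nxua jgrc jatxb wsjlt xasji hishu winvb brq
Final line count: 12

Answer: 12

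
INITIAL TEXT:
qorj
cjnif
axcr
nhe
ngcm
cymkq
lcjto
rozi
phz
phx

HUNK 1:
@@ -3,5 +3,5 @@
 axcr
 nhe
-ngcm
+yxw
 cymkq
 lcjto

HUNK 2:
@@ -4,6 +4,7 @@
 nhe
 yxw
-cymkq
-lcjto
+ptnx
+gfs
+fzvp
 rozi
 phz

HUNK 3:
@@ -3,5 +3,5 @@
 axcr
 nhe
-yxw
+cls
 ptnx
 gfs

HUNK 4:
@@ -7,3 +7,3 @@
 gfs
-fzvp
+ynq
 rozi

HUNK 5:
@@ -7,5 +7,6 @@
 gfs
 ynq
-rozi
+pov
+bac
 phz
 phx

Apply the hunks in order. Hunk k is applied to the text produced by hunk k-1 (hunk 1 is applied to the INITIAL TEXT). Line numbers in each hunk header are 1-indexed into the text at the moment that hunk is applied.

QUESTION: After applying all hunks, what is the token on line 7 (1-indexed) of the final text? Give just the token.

Hunk 1: at line 3 remove [ngcm] add [yxw] -> 10 lines: qorj cjnif axcr nhe yxw cymkq lcjto rozi phz phx
Hunk 2: at line 4 remove [cymkq,lcjto] add [ptnx,gfs,fzvp] -> 11 lines: qorj cjnif axcr nhe yxw ptnx gfs fzvp rozi phz phx
Hunk 3: at line 3 remove [yxw] add [cls] -> 11 lines: qorj cjnif axcr nhe cls ptnx gfs fzvp rozi phz phx
Hunk 4: at line 7 remove [fzvp] add [ynq] -> 11 lines: qorj cjnif axcr nhe cls ptnx gfs ynq rozi phz phx
Hunk 5: at line 7 remove [rozi] add [pov,bac] -> 12 lines: qorj cjnif axcr nhe cls ptnx gfs ynq pov bac phz phx
Final line 7: gfs

Answer: gfs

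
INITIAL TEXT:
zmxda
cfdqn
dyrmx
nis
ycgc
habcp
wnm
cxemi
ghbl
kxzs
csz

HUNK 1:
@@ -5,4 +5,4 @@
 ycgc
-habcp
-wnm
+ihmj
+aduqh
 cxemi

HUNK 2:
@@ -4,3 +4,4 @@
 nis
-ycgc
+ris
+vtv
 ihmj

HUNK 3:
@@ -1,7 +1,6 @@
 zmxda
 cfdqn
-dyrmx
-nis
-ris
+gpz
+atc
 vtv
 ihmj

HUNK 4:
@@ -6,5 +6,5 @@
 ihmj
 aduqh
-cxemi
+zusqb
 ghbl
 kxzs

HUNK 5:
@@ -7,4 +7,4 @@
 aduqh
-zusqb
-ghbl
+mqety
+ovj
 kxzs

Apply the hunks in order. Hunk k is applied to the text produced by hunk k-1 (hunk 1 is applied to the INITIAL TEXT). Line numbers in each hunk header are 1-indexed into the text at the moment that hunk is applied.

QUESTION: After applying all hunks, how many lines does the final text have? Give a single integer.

Answer: 11

Derivation:
Hunk 1: at line 5 remove [habcp,wnm] add [ihmj,aduqh] -> 11 lines: zmxda cfdqn dyrmx nis ycgc ihmj aduqh cxemi ghbl kxzs csz
Hunk 2: at line 4 remove [ycgc] add [ris,vtv] -> 12 lines: zmxda cfdqn dyrmx nis ris vtv ihmj aduqh cxemi ghbl kxzs csz
Hunk 3: at line 1 remove [dyrmx,nis,ris] add [gpz,atc] -> 11 lines: zmxda cfdqn gpz atc vtv ihmj aduqh cxemi ghbl kxzs csz
Hunk 4: at line 6 remove [cxemi] add [zusqb] -> 11 lines: zmxda cfdqn gpz atc vtv ihmj aduqh zusqb ghbl kxzs csz
Hunk 5: at line 7 remove [zusqb,ghbl] add [mqety,ovj] -> 11 lines: zmxda cfdqn gpz atc vtv ihmj aduqh mqety ovj kxzs csz
Final line count: 11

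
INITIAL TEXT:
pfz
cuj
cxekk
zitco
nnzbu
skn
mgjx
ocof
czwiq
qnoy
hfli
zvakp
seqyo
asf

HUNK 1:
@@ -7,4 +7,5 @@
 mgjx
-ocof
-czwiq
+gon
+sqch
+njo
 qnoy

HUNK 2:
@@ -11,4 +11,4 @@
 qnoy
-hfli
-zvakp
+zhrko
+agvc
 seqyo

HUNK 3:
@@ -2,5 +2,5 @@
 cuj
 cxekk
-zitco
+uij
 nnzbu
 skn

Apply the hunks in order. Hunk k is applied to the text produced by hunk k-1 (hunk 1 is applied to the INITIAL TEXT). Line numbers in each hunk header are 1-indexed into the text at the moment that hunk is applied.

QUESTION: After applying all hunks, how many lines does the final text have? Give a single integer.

Hunk 1: at line 7 remove [ocof,czwiq] add [gon,sqch,njo] -> 15 lines: pfz cuj cxekk zitco nnzbu skn mgjx gon sqch njo qnoy hfli zvakp seqyo asf
Hunk 2: at line 11 remove [hfli,zvakp] add [zhrko,agvc] -> 15 lines: pfz cuj cxekk zitco nnzbu skn mgjx gon sqch njo qnoy zhrko agvc seqyo asf
Hunk 3: at line 2 remove [zitco] add [uij] -> 15 lines: pfz cuj cxekk uij nnzbu skn mgjx gon sqch njo qnoy zhrko agvc seqyo asf
Final line count: 15

Answer: 15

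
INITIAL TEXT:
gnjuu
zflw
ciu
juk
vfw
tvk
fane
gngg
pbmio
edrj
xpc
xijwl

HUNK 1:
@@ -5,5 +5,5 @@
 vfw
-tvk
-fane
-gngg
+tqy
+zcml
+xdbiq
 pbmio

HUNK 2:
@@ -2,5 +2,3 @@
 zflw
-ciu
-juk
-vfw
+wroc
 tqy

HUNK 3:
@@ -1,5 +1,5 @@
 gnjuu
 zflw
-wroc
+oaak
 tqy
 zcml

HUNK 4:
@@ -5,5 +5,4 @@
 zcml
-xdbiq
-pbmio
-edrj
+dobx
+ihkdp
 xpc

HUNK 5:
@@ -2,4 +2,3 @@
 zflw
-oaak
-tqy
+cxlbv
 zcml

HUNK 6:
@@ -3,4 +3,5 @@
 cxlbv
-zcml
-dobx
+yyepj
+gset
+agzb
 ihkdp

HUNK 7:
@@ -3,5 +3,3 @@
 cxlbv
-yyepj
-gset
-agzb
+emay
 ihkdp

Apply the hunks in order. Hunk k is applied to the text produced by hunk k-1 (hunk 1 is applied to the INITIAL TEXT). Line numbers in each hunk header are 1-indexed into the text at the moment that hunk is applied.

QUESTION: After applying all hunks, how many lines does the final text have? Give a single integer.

Answer: 7

Derivation:
Hunk 1: at line 5 remove [tvk,fane,gngg] add [tqy,zcml,xdbiq] -> 12 lines: gnjuu zflw ciu juk vfw tqy zcml xdbiq pbmio edrj xpc xijwl
Hunk 2: at line 2 remove [ciu,juk,vfw] add [wroc] -> 10 lines: gnjuu zflw wroc tqy zcml xdbiq pbmio edrj xpc xijwl
Hunk 3: at line 1 remove [wroc] add [oaak] -> 10 lines: gnjuu zflw oaak tqy zcml xdbiq pbmio edrj xpc xijwl
Hunk 4: at line 5 remove [xdbiq,pbmio,edrj] add [dobx,ihkdp] -> 9 lines: gnjuu zflw oaak tqy zcml dobx ihkdp xpc xijwl
Hunk 5: at line 2 remove [oaak,tqy] add [cxlbv] -> 8 lines: gnjuu zflw cxlbv zcml dobx ihkdp xpc xijwl
Hunk 6: at line 3 remove [zcml,dobx] add [yyepj,gset,agzb] -> 9 lines: gnjuu zflw cxlbv yyepj gset agzb ihkdp xpc xijwl
Hunk 7: at line 3 remove [yyepj,gset,agzb] add [emay] -> 7 lines: gnjuu zflw cxlbv emay ihkdp xpc xijwl
Final line count: 7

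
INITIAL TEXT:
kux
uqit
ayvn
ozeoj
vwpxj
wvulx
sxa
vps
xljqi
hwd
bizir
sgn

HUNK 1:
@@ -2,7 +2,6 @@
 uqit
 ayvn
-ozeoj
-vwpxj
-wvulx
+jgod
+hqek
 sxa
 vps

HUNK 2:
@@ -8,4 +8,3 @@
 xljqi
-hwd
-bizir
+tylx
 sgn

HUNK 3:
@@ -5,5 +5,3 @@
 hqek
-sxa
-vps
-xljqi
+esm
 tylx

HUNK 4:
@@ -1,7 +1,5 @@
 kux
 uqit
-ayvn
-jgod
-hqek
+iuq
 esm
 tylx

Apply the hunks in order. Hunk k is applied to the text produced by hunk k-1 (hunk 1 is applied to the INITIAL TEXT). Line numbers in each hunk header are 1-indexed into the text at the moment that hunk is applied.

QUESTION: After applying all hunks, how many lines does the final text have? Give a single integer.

Hunk 1: at line 2 remove [ozeoj,vwpxj,wvulx] add [jgod,hqek] -> 11 lines: kux uqit ayvn jgod hqek sxa vps xljqi hwd bizir sgn
Hunk 2: at line 8 remove [hwd,bizir] add [tylx] -> 10 lines: kux uqit ayvn jgod hqek sxa vps xljqi tylx sgn
Hunk 3: at line 5 remove [sxa,vps,xljqi] add [esm] -> 8 lines: kux uqit ayvn jgod hqek esm tylx sgn
Hunk 4: at line 1 remove [ayvn,jgod,hqek] add [iuq] -> 6 lines: kux uqit iuq esm tylx sgn
Final line count: 6

Answer: 6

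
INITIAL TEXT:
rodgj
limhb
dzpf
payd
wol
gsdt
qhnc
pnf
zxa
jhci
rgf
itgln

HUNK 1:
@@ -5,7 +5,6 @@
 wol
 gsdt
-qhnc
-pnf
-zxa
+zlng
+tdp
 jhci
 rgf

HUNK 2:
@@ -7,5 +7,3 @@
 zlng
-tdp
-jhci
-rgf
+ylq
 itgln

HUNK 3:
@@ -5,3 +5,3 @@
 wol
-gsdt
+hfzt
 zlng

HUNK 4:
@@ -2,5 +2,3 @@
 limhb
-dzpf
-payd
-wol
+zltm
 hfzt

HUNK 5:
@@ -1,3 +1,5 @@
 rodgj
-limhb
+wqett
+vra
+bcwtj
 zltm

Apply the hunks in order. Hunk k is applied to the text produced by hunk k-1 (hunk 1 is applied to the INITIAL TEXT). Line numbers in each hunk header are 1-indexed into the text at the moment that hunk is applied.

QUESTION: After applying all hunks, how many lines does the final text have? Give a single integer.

Answer: 9

Derivation:
Hunk 1: at line 5 remove [qhnc,pnf,zxa] add [zlng,tdp] -> 11 lines: rodgj limhb dzpf payd wol gsdt zlng tdp jhci rgf itgln
Hunk 2: at line 7 remove [tdp,jhci,rgf] add [ylq] -> 9 lines: rodgj limhb dzpf payd wol gsdt zlng ylq itgln
Hunk 3: at line 5 remove [gsdt] add [hfzt] -> 9 lines: rodgj limhb dzpf payd wol hfzt zlng ylq itgln
Hunk 4: at line 2 remove [dzpf,payd,wol] add [zltm] -> 7 lines: rodgj limhb zltm hfzt zlng ylq itgln
Hunk 5: at line 1 remove [limhb] add [wqett,vra,bcwtj] -> 9 lines: rodgj wqett vra bcwtj zltm hfzt zlng ylq itgln
Final line count: 9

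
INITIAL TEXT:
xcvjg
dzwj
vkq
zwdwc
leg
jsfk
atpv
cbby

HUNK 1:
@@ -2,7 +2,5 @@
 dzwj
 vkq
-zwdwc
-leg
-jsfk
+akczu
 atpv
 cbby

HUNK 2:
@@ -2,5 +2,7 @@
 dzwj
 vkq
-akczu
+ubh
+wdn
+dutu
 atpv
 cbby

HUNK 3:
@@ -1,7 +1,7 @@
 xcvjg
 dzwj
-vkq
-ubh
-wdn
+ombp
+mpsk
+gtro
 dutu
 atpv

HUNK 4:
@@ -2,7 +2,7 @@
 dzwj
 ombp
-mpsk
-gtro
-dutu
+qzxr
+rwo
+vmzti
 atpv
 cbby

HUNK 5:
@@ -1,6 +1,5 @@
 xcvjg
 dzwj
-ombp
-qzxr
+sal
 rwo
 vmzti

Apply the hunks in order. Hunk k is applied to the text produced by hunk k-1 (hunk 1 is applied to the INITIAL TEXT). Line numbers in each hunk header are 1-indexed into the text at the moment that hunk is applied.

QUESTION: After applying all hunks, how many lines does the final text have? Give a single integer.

Hunk 1: at line 2 remove [zwdwc,leg,jsfk] add [akczu] -> 6 lines: xcvjg dzwj vkq akczu atpv cbby
Hunk 2: at line 2 remove [akczu] add [ubh,wdn,dutu] -> 8 lines: xcvjg dzwj vkq ubh wdn dutu atpv cbby
Hunk 3: at line 1 remove [vkq,ubh,wdn] add [ombp,mpsk,gtro] -> 8 lines: xcvjg dzwj ombp mpsk gtro dutu atpv cbby
Hunk 4: at line 2 remove [mpsk,gtro,dutu] add [qzxr,rwo,vmzti] -> 8 lines: xcvjg dzwj ombp qzxr rwo vmzti atpv cbby
Hunk 5: at line 1 remove [ombp,qzxr] add [sal] -> 7 lines: xcvjg dzwj sal rwo vmzti atpv cbby
Final line count: 7

Answer: 7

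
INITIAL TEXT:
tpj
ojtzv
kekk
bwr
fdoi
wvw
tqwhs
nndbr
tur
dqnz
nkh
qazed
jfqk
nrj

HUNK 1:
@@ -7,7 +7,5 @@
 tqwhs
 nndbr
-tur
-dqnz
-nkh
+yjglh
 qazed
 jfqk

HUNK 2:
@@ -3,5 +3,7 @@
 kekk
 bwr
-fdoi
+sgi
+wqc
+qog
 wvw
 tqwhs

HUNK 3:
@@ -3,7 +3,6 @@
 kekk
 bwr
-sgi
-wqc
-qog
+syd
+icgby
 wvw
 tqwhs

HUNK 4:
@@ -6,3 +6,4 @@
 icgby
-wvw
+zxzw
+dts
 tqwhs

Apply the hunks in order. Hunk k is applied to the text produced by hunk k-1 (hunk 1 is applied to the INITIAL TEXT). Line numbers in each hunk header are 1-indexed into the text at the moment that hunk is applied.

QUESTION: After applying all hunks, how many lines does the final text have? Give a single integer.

Answer: 14

Derivation:
Hunk 1: at line 7 remove [tur,dqnz,nkh] add [yjglh] -> 12 lines: tpj ojtzv kekk bwr fdoi wvw tqwhs nndbr yjglh qazed jfqk nrj
Hunk 2: at line 3 remove [fdoi] add [sgi,wqc,qog] -> 14 lines: tpj ojtzv kekk bwr sgi wqc qog wvw tqwhs nndbr yjglh qazed jfqk nrj
Hunk 3: at line 3 remove [sgi,wqc,qog] add [syd,icgby] -> 13 lines: tpj ojtzv kekk bwr syd icgby wvw tqwhs nndbr yjglh qazed jfqk nrj
Hunk 4: at line 6 remove [wvw] add [zxzw,dts] -> 14 lines: tpj ojtzv kekk bwr syd icgby zxzw dts tqwhs nndbr yjglh qazed jfqk nrj
Final line count: 14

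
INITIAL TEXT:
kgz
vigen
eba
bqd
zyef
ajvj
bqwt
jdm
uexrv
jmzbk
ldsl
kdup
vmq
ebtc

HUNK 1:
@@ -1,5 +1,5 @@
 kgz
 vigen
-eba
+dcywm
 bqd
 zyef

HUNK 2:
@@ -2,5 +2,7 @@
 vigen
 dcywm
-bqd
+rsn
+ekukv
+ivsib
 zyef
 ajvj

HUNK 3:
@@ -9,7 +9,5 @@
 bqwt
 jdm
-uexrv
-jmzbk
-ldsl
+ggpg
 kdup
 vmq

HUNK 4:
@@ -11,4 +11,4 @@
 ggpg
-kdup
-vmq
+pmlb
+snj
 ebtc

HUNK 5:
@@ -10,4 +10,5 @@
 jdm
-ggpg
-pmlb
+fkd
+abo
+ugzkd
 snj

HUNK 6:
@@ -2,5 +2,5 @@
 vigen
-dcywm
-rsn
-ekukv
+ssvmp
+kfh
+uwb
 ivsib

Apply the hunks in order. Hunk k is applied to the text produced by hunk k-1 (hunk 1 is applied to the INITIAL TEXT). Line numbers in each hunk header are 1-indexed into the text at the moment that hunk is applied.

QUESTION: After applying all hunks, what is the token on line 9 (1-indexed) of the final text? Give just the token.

Answer: bqwt

Derivation:
Hunk 1: at line 1 remove [eba] add [dcywm] -> 14 lines: kgz vigen dcywm bqd zyef ajvj bqwt jdm uexrv jmzbk ldsl kdup vmq ebtc
Hunk 2: at line 2 remove [bqd] add [rsn,ekukv,ivsib] -> 16 lines: kgz vigen dcywm rsn ekukv ivsib zyef ajvj bqwt jdm uexrv jmzbk ldsl kdup vmq ebtc
Hunk 3: at line 9 remove [uexrv,jmzbk,ldsl] add [ggpg] -> 14 lines: kgz vigen dcywm rsn ekukv ivsib zyef ajvj bqwt jdm ggpg kdup vmq ebtc
Hunk 4: at line 11 remove [kdup,vmq] add [pmlb,snj] -> 14 lines: kgz vigen dcywm rsn ekukv ivsib zyef ajvj bqwt jdm ggpg pmlb snj ebtc
Hunk 5: at line 10 remove [ggpg,pmlb] add [fkd,abo,ugzkd] -> 15 lines: kgz vigen dcywm rsn ekukv ivsib zyef ajvj bqwt jdm fkd abo ugzkd snj ebtc
Hunk 6: at line 2 remove [dcywm,rsn,ekukv] add [ssvmp,kfh,uwb] -> 15 lines: kgz vigen ssvmp kfh uwb ivsib zyef ajvj bqwt jdm fkd abo ugzkd snj ebtc
Final line 9: bqwt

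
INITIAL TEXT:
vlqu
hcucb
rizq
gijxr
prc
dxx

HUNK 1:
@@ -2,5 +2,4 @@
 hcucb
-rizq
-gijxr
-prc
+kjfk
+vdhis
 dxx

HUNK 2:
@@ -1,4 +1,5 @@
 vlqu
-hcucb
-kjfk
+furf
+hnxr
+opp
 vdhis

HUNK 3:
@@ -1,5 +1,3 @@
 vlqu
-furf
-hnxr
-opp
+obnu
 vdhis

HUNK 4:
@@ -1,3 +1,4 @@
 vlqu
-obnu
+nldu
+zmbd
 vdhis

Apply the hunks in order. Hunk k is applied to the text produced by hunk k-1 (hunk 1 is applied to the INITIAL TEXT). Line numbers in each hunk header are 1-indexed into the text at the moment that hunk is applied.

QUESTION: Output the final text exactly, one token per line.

Hunk 1: at line 2 remove [rizq,gijxr,prc] add [kjfk,vdhis] -> 5 lines: vlqu hcucb kjfk vdhis dxx
Hunk 2: at line 1 remove [hcucb,kjfk] add [furf,hnxr,opp] -> 6 lines: vlqu furf hnxr opp vdhis dxx
Hunk 3: at line 1 remove [furf,hnxr,opp] add [obnu] -> 4 lines: vlqu obnu vdhis dxx
Hunk 4: at line 1 remove [obnu] add [nldu,zmbd] -> 5 lines: vlqu nldu zmbd vdhis dxx

Answer: vlqu
nldu
zmbd
vdhis
dxx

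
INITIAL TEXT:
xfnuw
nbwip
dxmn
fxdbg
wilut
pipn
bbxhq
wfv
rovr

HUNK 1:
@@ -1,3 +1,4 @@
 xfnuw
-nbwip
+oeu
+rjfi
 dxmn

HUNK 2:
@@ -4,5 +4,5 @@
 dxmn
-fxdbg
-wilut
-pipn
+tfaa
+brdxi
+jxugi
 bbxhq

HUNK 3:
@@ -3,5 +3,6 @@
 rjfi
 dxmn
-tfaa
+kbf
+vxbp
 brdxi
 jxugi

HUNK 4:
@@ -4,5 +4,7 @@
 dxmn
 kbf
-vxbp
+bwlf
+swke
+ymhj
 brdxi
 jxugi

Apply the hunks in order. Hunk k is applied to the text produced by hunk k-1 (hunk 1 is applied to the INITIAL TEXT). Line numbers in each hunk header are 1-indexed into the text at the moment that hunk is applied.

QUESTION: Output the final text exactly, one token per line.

Answer: xfnuw
oeu
rjfi
dxmn
kbf
bwlf
swke
ymhj
brdxi
jxugi
bbxhq
wfv
rovr

Derivation:
Hunk 1: at line 1 remove [nbwip] add [oeu,rjfi] -> 10 lines: xfnuw oeu rjfi dxmn fxdbg wilut pipn bbxhq wfv rovr
Hunk 2: at line 4 remove [fxdbg,wilut,pipn] add [tfaa,brdxi,jxugi] -> 10 lines: xfnuw oeu rjfi dxmn tfaa brdxi jxugi bbxhq wfv rovr
Hunk 3: at line 3 remove [tfaa] add [kbf,vxbp] -> 11 lines: xfnuw oeu rjfi dxmn kbf vxbp brdxi jxugi bbxhq wfv rovr
Hunk 4: at line 4 remove [vxbp] add [bwlf,swke,ymhj] -> 13 lines: xfnuw oeu rjfi dxmn kbf bwlf swke ymhj brdxi jxugi bbxhq wfv rovr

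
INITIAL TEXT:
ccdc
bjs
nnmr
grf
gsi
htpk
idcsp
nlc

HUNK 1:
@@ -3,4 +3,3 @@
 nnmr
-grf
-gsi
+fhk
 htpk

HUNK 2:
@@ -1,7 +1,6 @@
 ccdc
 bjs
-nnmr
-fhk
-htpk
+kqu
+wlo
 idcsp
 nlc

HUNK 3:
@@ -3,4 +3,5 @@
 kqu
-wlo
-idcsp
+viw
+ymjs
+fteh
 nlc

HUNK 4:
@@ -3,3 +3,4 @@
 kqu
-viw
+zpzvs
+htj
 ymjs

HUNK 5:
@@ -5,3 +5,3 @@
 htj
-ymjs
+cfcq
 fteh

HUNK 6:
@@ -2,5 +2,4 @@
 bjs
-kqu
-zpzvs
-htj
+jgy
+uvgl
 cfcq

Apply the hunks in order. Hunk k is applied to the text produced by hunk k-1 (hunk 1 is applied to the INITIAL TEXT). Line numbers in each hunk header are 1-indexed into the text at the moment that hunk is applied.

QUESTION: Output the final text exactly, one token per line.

Hunk 1: at line 3 remove [grf,gsi] add [fhk] -> 7 lines: ccdc bjs nnmr fhk htpk idcsp nlc
Hunk 2: at line 1 remove [nnmr,fhk,htpk] add [kqu,wlo] -> 6 lines: ccdc bjs kqu wlo idcsp nlc
Hunk 3: at line 3 remove [wlo,idcsp] add [viw,ymjs,fteh] -> 7 lines: ccdc bjs kqu viw ymjs fteh nlc
Hunk 4: at line 3 remove [viw] add [zpzvs,htj] -> 8 lines: ccdc bjs kqu zpzvs htj ymjs fteh nlc
Hunk 5: at line 5 remove [ymjs] add [cfcq] -> 8 lines: ccdc bjs kqu zpzvs htj cfcq fteh nlc
Hunk 6: at line 2 remove [kqu,zpzvs,htj] add [jgy,uvgl] -> 7 lines: ccdc bjs jgy uvgl cfcq fteh nlc

Answer: ccdc
bjs
jgy
uvgl
cfcq
fteh
nlc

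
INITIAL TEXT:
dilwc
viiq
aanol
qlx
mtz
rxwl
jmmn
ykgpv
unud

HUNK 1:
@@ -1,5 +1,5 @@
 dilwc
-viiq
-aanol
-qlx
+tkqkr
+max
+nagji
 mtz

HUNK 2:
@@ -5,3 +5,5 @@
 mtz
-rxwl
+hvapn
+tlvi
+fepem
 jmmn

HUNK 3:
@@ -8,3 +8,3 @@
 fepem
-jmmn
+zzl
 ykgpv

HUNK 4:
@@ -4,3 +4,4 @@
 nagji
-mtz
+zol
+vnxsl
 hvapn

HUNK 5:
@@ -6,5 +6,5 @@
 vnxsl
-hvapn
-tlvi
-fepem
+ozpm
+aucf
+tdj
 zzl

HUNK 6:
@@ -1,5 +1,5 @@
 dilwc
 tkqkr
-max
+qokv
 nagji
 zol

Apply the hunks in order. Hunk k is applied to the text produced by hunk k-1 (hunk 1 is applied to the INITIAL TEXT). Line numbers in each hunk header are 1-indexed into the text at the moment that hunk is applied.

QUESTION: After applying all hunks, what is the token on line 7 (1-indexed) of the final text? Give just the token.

Answer: ozpm

Derivation:
Hunk 1: at line 1 remove [viiq,aanol,qlx] add [tkqkr,max,nagji] -> 9 lines: dilwc tkqkr max nagji mtz rxwl jmmn ykgpv unud
Hunk 2: at line 5 remove [rxwl] add [hvapn,tlvi,fepem] -> 11 lines: dilwc tkqkr max nagji mtz hvapn tlvi fepem jmmn ykgpv unud
Hunk 3: at line 8 remove [jmmn] add [zzl] -> 11 lines: dilwc tkqkr max nagji mtz hvapn tlvi fepem zzl ykgpv unud
Hunk 4: at line 4 remove [mtz] add [zol,vnxsl] -> 12 lines: dilwc tkqkr max nagji zol vnxsl hvapn tlvi fepem zzl ykgpv unud
Hunk 5: at line 6 remove [hvapn,tlvi,fepem] add [ozpm,aucf,tdj] -> 12 lines: dilwc tkqkr max nagji zol vnxsl ozpm aucf tdj zzl ykgpv unud
Hunk 6: at line 1 remove [max] add [qokv] -> 12 lines: dilwc tkqkr qokv nagji zol vnxsl ozpm aucf tdj zzl ykgpv unud
Final line 7: ozpm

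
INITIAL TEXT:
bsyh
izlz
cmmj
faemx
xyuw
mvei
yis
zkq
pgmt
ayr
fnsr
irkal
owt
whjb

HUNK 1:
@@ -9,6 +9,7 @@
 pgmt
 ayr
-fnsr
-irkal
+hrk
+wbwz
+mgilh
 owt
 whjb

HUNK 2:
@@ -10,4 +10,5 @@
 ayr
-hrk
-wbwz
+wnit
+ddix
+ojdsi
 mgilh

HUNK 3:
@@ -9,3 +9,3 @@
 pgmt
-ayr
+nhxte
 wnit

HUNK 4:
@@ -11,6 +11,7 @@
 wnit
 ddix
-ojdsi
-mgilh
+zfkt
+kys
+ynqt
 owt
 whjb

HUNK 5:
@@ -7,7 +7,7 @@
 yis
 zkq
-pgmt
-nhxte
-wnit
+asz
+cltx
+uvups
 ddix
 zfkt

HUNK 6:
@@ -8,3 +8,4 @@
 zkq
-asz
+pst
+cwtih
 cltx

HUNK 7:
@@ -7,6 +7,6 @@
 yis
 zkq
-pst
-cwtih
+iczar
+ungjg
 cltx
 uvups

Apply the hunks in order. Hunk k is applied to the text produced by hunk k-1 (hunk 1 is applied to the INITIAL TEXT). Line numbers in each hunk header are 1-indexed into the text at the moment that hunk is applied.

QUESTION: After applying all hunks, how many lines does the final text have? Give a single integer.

Hunk 1: at line 9 remove [fnsr,irkal] add [hrk,wbwz,mgilh] -> 15 lines: bsyh izlz cmmj faemx xyuw mvei yis zkq pgmt ayr hrk wbwz mgilh owt whjb
Hunk 2: at line 10 remove [hrk,wbwz] add [wnit,ddix,ojdsi] -> 16 lines: bsyh izlz cmmj faemx xyuw mvei yis zkq pgmt ayr wnit ddix ojdsi mgilh owt whjb
Hunk 3: at line 9 remove [ayr] add [nhxte] -> 16 lines: bsyh izlz cmmj faemx xyuw mvei yis zkq pgmt nhxte wnit ddix ojdsi mgilh owt whjb
Hunk 4: at line 11 remove [ojdsi,mgilh] add [zfkt,kys,ynqt] -> 17 lines: bsyh izlz cmmj faemx xyuw mvei yis zkq pgmt nhxte wnit ddix zfkt kys ynqt owt whjb
Hunk 5: at line 7 remove [pgmt,nhxte,wnit] add [asz,cltx,uvups] -> 17 lines: bsyh izlz cmmj faemx xyuw mvei yis zkq asz cltx uvups ddix zfkt kys ynqt owt whjb
Hunk 6: at line 8 remove [asz] add [pst,cwtih] -> 18 lines: bsyh izlz cmmj faemx xyuw mvei yis zkq pst cwtih cltx uvups ddix zfkt kys ynqt owt whjb
Hunk 7: at line 7 remove [pst,cwtih] add [iczar,ungjg] -> 18 lines: bsyh izlz cmmj faemx xyuw mvei yis zkq iczar ungjg cltx uvups ddix zfkt kys ynqt owt whjb
Final line count: 18

Answer: 18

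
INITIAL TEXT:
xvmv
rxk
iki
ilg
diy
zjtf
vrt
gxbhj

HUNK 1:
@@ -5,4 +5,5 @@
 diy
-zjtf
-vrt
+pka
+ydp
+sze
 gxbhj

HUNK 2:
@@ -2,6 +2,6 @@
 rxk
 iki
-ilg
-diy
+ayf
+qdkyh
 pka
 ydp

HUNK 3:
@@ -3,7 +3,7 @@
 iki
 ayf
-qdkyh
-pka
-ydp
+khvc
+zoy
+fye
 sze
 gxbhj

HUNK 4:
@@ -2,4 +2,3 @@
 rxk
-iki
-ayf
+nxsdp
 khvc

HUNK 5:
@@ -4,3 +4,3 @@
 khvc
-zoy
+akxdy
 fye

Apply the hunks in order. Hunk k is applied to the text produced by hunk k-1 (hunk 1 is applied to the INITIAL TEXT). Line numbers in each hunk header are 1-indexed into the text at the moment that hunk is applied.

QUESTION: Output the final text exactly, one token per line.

Hunk 1: at line 5 remove [zjtf,vrt] add [pka,ydp,sze] -> 9 lines: xvmv rxk iki ilg diy pka ydp sze gxbhj
Hunk 2: at line 2 remove [ilg,diy] add [ayf,qdkyh] -> 9 lines: xvmv rxk iki ayf qdkyh pka ydp sze gxbhj
Hunk 3: at line 3 remove [qdkyh,pka,ydp] add [khvc,zoy,fye] -> 9 lines: xvmv rxk iki ayf khvc zoy fye sze gxbhj
Hunk 4: at line 2 remove [iki,ayf] add [nxsdp] -> 8 lines: xvmv rxk nxsdp khvc zoy fye sze gxbhj
Hunk 5: at line 4 remove [zoy] add [akxdy] -> 8 lines: xvmv rxk nxsdp khvc akxdy fye sze gxbhj

Answer: xvmv
rxk
nxsdp
khvc
akxdy
fye
sze
gxbhj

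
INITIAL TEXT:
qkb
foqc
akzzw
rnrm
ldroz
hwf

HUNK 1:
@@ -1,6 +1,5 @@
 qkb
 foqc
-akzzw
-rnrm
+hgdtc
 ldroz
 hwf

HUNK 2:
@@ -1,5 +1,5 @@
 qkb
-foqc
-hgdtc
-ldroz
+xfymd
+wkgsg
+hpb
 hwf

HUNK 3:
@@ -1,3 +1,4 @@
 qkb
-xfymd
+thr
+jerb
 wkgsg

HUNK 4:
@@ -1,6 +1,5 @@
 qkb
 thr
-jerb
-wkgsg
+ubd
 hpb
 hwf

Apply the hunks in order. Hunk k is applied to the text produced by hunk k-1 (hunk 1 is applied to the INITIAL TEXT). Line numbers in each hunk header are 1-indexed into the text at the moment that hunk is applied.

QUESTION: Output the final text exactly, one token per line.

Hunk 1: at line 1 remove [akzzw,rnrm] add [hgdtc] -> 5 lines: qkb foqc hgdtc ldroz hwf
Hunk 2: at line 1 remove [foqc,hgdtc,ldroz] add [xfymd,wkgsg,hpb] -> 5 lines: qkb xfymd wkgsg hpb hwf
Hunk 3: at line 1 remove [xfymd] add [thr,jerb] -> 6 lines: qkb thr jerb wkgsg hpb hwf
Hunk 4: at line 1 remove [jerb,wkgsg] add [ubd] -> 5 lines: qkb thr ubd hpb hwf

Answer: qkb
thr
ubd
hpb
hwf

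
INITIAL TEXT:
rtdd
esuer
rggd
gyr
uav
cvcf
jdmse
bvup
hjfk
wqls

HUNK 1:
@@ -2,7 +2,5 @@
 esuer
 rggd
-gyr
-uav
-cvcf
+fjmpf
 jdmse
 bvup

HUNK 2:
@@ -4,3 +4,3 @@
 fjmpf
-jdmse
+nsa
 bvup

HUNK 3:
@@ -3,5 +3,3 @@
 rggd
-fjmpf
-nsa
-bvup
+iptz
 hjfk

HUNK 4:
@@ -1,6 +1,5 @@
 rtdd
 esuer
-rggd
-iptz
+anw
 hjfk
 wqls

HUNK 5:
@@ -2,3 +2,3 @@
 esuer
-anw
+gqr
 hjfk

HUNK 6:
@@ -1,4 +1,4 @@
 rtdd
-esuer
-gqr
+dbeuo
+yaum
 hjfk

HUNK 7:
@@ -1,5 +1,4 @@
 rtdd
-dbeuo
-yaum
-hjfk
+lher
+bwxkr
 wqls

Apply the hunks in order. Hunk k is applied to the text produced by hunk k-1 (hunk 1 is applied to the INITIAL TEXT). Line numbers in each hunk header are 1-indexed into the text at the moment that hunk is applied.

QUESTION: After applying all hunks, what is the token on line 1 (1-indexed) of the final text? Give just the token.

Answer: rtdd

Derivation:
Hunk 1: at line 2 remove [gyr,uav,cvcf] add [fjmpf] -> 8 lines: rtdd esuer rggd fjmpf jdmse bvup hjfk wqls
Hunk 2: at line 4 remove [jdmse] add [nsa] -> 8 lines: rtdd esuer rggd fjmpf nsa bvup hjfk wqls
Hunk 3: at line 3 remove [fjmpf,nsa,bvup] add [iptz] -> 6 lines: rtdd esuer rggd iptz hjfk wqls
Hunk 4: at line 1 remove [rggd,iptz] add [anw] -> 5 lines: rtdd esuer anw hjfk wqls
Hunk 5: at line 2 remove [anw] add [gqr] -> 5 lines: rtdd esuer gqr hjfk wqls
Hunk 6: at line 1 remove [esuer,gqr] add [dbeuo,yaum] -> 5 lines: rtdd dbeuo yaum hjfk wqls
Hunk 7: at line 1 remove [dbeuo,yaum,hjfk] add [lher,bwxkr] -> 4 lines: rtdd lher bwxkr wqls
Final line 1: rtdd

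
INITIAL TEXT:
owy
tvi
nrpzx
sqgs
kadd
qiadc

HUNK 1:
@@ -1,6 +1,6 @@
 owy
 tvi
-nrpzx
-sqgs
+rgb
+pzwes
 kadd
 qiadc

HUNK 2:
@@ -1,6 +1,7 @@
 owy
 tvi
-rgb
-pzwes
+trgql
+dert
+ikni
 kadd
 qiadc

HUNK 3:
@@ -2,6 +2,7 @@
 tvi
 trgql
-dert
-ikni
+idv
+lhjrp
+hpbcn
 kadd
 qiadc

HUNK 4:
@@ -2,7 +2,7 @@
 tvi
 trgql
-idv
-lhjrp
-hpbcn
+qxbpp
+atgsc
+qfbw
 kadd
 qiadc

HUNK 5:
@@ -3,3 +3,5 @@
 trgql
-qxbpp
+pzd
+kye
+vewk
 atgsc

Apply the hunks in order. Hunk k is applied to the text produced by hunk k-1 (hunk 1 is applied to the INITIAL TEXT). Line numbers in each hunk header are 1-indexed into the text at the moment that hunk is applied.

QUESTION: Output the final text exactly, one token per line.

Hunk 1: at line 1 remove [nrpzx,sqgs] add [rgb,pzwes] -> 6 lines: owy tvi rgb pzwes kadd qiadc
Hunk 2: at line 1 remove [rgb,pzwes] add [trgql,dert,ikni] -> 7 lines: owy tvi trgql dert ikni kadd qiadc
Hunk 3: at line 2 remove [dert,ikni] add [idv,lhjrp,hpbcn] -> 8 lines: owy tvi trgql idv lhjrp hpbcn kadd qiadc
Hunk 4: at line 2 remove [idv,lhjrp,hpbcn] add [qxbpp,atgsc,qfbw] -> 8 lines: owy tvi trgql qxbpp atgsc qfbw kadd qiadc
Hunk 5: at line 3 remove [qxbpp] add [pzd,kye,vewk] -> 10 lines: owy tvi trgql pzd kye vewk atgsc qfbw kadd qiadc

Answer: owy
tvi
trgql
pzd
kye
vewk
atgsc
qfbw
kadd
qiadc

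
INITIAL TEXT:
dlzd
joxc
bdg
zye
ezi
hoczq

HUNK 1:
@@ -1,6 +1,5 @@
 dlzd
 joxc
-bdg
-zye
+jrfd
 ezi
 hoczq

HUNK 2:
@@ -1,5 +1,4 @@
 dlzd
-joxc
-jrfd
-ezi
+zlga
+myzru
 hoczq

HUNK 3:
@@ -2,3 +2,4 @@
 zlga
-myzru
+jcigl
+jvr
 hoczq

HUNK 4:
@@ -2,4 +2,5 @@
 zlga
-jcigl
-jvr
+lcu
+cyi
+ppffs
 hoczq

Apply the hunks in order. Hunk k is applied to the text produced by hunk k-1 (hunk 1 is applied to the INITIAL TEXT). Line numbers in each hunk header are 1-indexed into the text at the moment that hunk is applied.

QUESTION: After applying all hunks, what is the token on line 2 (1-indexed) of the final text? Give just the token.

Hunk 1: at line 1 remove [bdg,zye] add [jrfd] -> 5 lines: dlzd joxc jrfd ezi hoczq
Hunk 2: at line 1 remove [joxc,jrfd,ezi] add [zlga,myzru] -> 4 lines: dlzd zlga myzru hoczq
Hunk 3: at line 2 remove [myzru] add [jcigl,jvr] -> 5 lines: dlzd zlga jcigl jvr hoczq
Hunk 4: at line 2 remove [jcigl,jvr] add [lcu,cyi,ppffs] -> 6 lines: dlzd zlga lcu cyi ppffs hoczq
Final line 2: zlga

Answer: zlga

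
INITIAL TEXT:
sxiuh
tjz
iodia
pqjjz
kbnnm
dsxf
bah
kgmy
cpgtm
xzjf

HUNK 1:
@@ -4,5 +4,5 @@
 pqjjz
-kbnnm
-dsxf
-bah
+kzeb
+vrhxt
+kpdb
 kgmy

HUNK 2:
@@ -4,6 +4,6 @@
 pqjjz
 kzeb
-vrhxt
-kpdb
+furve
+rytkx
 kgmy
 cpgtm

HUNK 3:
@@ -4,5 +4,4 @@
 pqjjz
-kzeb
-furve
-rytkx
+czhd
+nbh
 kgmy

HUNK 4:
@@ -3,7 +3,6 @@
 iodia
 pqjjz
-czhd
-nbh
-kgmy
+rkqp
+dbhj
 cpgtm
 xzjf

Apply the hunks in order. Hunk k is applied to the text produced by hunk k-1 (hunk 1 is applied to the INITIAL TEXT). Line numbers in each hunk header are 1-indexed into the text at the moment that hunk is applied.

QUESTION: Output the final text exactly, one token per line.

Hunk 1: at line 4 remove [kbnnm,dsxf,bah] add [kzeb,vrhxt,kpdb] -> 10 lines: sxiuh tjz iodia pqjjz kzeb vrhxt kpdb kgmy cpgtm xzjf
Hunk 2: at line 4 remove [vrhxt,kpdb] add [furve,rytkx] -> 10 lines: sxiuh tjz iodia pqjjz kzeb furve rytkx kgmy cpgtm xzjf
Hunk 3: at line 4 remove [kzeb,furve,rytkx] add [czhd,nbh] -> 9 lines: sxiuh tjz iodia pqjjz czhd nbh kgmy cpgtm xzjf
Hunk 4: at line 3 remove [czhd,nbh,kgmy] add [rkqp,dbhj] -> 8 lines: sxiuh tjz iodia pqjjz rkqp dbhj cpgtm xzjf

Answer: sxiuh
tjz
iodia
pqjjz
rkqp
dbhj
cpgtm
xzjf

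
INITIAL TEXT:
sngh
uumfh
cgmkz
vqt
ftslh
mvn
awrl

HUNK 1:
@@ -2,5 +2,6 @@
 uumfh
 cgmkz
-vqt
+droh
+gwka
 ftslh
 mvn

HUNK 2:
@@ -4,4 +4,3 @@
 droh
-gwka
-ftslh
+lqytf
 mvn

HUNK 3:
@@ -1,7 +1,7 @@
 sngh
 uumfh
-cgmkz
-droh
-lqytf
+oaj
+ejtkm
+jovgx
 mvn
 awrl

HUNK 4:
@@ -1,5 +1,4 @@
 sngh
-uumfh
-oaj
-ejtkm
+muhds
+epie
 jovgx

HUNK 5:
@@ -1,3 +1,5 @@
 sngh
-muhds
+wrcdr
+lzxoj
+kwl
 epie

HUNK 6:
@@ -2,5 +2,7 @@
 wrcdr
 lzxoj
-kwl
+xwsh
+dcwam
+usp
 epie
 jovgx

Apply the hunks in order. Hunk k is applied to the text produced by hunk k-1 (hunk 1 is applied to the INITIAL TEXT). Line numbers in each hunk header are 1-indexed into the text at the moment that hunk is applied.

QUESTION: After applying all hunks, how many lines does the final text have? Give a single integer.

Hunk 1: at line 2 remove [vqt] add [droh,gwka] -> 8 lines: sngh uumfh cgmkz droh gwka ftslh mvn awrl
Hunk 2: at line 4 remove [gwka,ftslh] add [lqytf] -> 7 lines: sngh uumfh cgmkz droh lqytf mvn awrl
Hunk 3: at line 1 remove [cgmkz,droh,lqytf] add [oaj,ejtkm,jovgx] -> 7 lines: sngh uumfh oaj ejtkm jovgx mvn awrl
Hunk 4: at line 1 remove [uumfh,oaj,ejtkm] add [muhds,epie] -> 6 lines: sngh muhds epie jovgx mvn awrl
Hunk 5: at line 1 remove [muhds] add [wrcdr,lzxoj,kwl] -> 8 lines: sngh wrcdr lzxoj kwl epie jovgx mvn awrl
Hunk 6: at line 2 remove [kwl] add [xwsh,dcwam,usp] -> 10 lines: sngh wrcdr lzxoj xwsh dcwam usp epie jovgx mvn awrl
Final line count: 10

Answer: 10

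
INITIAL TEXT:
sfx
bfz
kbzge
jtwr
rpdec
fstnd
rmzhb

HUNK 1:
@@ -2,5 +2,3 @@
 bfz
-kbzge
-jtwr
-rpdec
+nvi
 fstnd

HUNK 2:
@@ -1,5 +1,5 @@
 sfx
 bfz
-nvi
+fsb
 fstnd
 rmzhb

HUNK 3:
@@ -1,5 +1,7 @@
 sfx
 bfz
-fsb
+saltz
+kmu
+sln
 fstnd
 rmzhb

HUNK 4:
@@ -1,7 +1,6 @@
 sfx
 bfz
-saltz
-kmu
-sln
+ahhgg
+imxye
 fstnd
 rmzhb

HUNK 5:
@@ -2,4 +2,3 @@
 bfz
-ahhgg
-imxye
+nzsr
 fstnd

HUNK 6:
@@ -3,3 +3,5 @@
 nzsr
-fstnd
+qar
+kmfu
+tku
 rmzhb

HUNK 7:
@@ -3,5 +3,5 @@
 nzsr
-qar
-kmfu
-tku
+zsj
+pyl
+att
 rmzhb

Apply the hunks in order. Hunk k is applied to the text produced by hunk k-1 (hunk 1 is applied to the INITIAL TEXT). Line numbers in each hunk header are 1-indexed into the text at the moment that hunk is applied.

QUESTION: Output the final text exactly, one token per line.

Answer: sfx
bfz
nzsr
zsj
pyl
att
rmzhb

Derivation:
Hunk 1: at line 2 remove [kbzge,jtwr,rpdec] add [nvi] -> 5 lines: sfx bfz nvi fstnd rmzhb
Hunk 2: at line 1 remove [nvi] add [fsb] -> 5 lines: sfx bfz fsb fstnd rmzhb
Hunk 3: at line 1 remove [fsb] add [saltz,kmu,sln] -> 7 lines: sfx bfz saltz kmu sln fstnd rmzhb
Hunk 4: at line 1 remove [saltz,kmu,sln] add [ahhgg,imxye] -> 6 lines: sfx bfz ahhgg imxye fstnd rmzhb
Hunk 5: at line 2 remove [ahhgg,imxye] add [nzsr] -> 5 lines: sfx bfz nzsr fstnd rmzhb
Hunk 6: at line 3 remove [fstnd] add [qar,kmfu,tku] -> 7 lines: sfx bfz nzsr qar kmfu tku rmzhb
Hunk 7: at line 3 remove [qar,kmfu,tku] add [zsj,pyl,att] -> 7 lines: sfx bfz nzsr zsj pyl att rmzhb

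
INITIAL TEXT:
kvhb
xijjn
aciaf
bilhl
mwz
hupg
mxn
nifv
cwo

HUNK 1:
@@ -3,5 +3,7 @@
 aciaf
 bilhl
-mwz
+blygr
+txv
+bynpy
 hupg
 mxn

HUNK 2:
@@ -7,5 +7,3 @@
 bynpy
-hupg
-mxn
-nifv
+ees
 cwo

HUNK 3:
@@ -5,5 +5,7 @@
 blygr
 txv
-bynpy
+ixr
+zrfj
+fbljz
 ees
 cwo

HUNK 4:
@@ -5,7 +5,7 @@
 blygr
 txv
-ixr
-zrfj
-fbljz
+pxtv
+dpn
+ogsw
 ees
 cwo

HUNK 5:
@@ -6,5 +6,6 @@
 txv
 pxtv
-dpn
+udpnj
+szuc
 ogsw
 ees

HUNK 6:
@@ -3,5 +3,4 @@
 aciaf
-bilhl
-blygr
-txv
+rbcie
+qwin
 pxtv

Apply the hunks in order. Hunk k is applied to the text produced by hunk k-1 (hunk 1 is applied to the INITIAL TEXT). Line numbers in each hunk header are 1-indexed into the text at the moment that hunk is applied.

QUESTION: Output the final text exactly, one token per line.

Answer: kvhb
xijjn
aciaf
rbcie
qwin
pxtv
udpnj
szuc
ogsw
ees
cwo

Derivation:
Hunk 1: at line 3 remove [mwz] add [blygr,txv,bynpy] -> 11 lines: kvhb xijjn aciaf bilhl blygr txv bynpy hupg mxn nifv cwo
Hunk 2: at line 7 remove [hupg,mxn,nifv] add [ees] -> 9 lines: kvhb xijjn aciaf bilhl blygr txv bynpy ees cwo
Hunk 3: at line 5 remove [bynpy] add [ixr,zrfj,fbljz] -> 11 lines: kvhb xijjn aciaf bilhl blygr txv ixr zrfj fbljz ees cwo
Hunk 4: at line 5 remove [ixr,zrfj,fbljz] add [pxtv,dpn,ogsw] -> 11 lines: kvhb xijjn aciaf bilhl blygr txv pxtv dpn ogsw ees cwo
Hunk 5: at line 6 remove [dpn] add [udpnj,szuc] -> 12 lines: kvhb xijjn aciaf bilhl blygr txv pxtv udpnj szuc ogsw ees cwo
Hunk 6: at line 3 remove [bilhl,blygr,txv] add [rbcie,qwin] -> 11 lines: kvhb xijjn aciaf rbcie qwin pxtv udpnj szuc ogsw ees cwo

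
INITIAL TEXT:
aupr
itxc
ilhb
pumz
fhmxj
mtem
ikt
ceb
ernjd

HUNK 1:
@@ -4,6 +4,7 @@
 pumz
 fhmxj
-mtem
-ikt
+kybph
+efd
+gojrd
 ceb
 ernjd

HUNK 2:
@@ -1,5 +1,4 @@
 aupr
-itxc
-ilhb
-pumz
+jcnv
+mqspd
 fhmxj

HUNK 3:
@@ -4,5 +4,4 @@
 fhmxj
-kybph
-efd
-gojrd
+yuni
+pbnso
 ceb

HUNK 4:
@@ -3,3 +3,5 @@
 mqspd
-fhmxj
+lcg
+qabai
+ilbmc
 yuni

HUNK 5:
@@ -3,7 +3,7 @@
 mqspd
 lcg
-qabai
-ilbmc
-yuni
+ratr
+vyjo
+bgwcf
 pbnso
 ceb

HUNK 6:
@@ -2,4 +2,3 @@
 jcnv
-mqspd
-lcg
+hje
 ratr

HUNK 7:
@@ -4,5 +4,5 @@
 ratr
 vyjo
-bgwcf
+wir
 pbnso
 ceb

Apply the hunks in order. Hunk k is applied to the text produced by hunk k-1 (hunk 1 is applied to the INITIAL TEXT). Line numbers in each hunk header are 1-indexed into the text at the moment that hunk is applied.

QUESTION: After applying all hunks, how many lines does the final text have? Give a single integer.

Answer: 9

Derivation:
Hunk 1: at line 4 remove [mtem,ikt] add [kybph,efd,gojrd] -> 10 lines: aupr itxc ilhb pumz fhmxj kybph efd gojrd ceb ernjd
Hunk 2: at line 1 remove [itxc,ilhb,pumz] add [jcnv,mqspd] -> 9 lines: aupr jcnv mqspd fhmxj kybph efd gojrd ceb ernjd
Hunk 3: at line 4 remove [kybph,efd,gojrd] add [yuni,pbnso] -> 8 lines: aupr jcnv mqspd fhmxj yuni pbnso ceb ernjd
Hunk 4: at line 3 remove [fhmxj] add [lcg,qabai,ilbmc] -> 10 lines: aupr jcnv mqspd lcg qabai ilbmc yuni pbnso ceb ernjd
Hunk 5: at line 3 remove [qabai,ilbmc,yuni] add [ratr,vyjo,bgwcf] -> 10 lines: aupr jcnv mqspd lcg ratr vyjo bgwcf pbnso ceb ernjd
Hunk 6: at line 2 remove [mqspd,lcg] add [hje] -> 9 lines: aupr jcnv hje ratr vyjo bgwcf pbnso ceb ernjd
Hunk 7: at line 4 remove [bgwcf] add [wir] -> 9 lines: aupr jcnv hje ratr vyjo wir pbnso ceb ernjd
Final line count: 9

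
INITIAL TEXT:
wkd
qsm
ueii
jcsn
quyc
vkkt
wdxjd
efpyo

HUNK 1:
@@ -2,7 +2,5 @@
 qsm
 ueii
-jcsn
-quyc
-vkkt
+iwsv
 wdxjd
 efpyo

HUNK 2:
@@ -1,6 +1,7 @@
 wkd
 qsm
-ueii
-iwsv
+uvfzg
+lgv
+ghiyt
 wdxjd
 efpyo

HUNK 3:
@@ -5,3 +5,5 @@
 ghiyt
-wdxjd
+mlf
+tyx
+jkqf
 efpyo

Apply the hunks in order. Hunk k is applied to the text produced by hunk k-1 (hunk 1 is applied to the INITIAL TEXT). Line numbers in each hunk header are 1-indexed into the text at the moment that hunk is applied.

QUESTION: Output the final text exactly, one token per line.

Answer: wkd
qsm
uvfzg
lgv
ghiyt
mlf
tyx
jkqf
efpyo

Derivation:
Hunk 1: at line 2 remove [jcsn,quyc,vkkt] add [iwsv] -> 6 lines: wkd qsm ueii iwsv wdxjd efpyo
Hunk 2: at line 1 remove [ueii,iwsv] add [uvfzg,lgv,ghiyt] -> 7 lines: wkd qsm uvfzg lgv ghiyt wdxjd efpyo
Hunk 3: at line 5 remove [wdxjd] add [mlf,tyx,jkqf] -> 9 lines: wkd qsm uvfzg lgv ghiyt mlf tyx jkqf efpyo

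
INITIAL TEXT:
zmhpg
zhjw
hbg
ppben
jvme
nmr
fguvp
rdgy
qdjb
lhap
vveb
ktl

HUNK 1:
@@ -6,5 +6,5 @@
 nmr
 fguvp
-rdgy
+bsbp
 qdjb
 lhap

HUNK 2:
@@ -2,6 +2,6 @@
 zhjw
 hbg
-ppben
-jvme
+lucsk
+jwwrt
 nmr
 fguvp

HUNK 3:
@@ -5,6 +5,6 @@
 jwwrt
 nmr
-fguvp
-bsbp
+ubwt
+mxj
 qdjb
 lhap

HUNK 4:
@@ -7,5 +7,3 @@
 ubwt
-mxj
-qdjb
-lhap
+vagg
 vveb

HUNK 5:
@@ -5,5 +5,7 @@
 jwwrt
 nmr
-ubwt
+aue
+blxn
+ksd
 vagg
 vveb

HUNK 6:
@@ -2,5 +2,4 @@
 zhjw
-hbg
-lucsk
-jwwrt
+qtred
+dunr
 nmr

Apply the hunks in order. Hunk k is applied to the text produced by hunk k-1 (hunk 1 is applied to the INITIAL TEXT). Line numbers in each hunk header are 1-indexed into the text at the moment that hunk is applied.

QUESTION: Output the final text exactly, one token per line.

Answer: zmhpg
zhjw
qtred
dunr
nmr
aue
blxn
ksd
vagg
vveb
ktl

Derivation:
Hunk 1: at line 6 remove [rdgy] add [bsbp] -> 12 lines: zmhpg zhjw hbg ppben jvme nmr fguvp bsbp qdjb lhap vveb ktl
Hunk 2: at line 2 remove [ppben,jvme] add [lucsk,jwwrt] -> 12 lines: zmhpg zhjw hbg lucsk jwwrt nmr fguvp bsbp qdjb lhap vveb ktl
Hunk 3: at line 5 remove [fguvp,bsbp] add [ubwt,mxj] -> 12 lines: zmhpg zhjw hbg lucsk jwwrt nmr ubwt mxj qdjb lhap vveb ktl
Hunk 4: at line 7 remove [mxj,qdjb,lhap] add [vagg] -> 10 lines: zmhpg zhjw hbg lucsk jwwrt nmr ubwt vagg vveb ktl
Hunk 5: at line 5 remove [ubwt] add [aue,blxn,ksd] -> 12 lines: zmhpg zhjw hbg lucsk jwwrt nmr aue blxn ksd vagg vveb ktl
Hunk 6: at line 2 remove [hbg,lucsk,jwwrt] add [qtred,dunr] -> 11 lines: zmhpg zhjw qtred dunr nmr aue blxn ksd vagg vveb ktl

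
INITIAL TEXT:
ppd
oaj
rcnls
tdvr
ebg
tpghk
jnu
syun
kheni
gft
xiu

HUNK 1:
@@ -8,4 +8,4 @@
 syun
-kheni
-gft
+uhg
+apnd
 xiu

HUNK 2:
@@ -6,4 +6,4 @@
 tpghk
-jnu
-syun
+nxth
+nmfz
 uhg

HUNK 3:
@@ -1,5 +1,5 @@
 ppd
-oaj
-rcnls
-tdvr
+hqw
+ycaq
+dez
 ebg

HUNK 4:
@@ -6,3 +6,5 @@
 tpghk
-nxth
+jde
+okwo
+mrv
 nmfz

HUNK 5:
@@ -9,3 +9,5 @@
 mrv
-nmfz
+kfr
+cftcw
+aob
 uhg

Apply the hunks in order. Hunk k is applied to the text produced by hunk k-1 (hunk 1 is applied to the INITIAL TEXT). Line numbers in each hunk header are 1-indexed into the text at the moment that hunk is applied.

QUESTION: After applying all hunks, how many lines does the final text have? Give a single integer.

Hunk 1: at line 8 remove [kheni,gft] add [uhg,apnd] -> 11 lines: ppd oaj rcnls tdvr ebg tpghk jnu syun uhg apnd xiu
Hunk 2: at line 6 remove [jnu,syun] add [nxth,nmfz] -> 11 lines: ppd oaj rcnls tdvr ebg tpghk nxth nmfz uhg apnd xiu
Hunk 3: at line 1 remove [oaj,rcnls,tdvr] add [hqw,ycaq,dez] -> 11 lines: ppd hqw ycaq dez ebg tpghk nxth nmfz uhg apnd xiu
Hunk 4: at line 6 remove [nxth] add [jde,okwo,mrv] -> 13 lines: ppd hqw ycaq dez ebg tpghk jde okwo mrv nmfz uhg apnd xiu
Hunk 5: at line 9 remove [nmfz] add [kfr,cftcw,aob] -> 15 lines: ppd hqw ycaq dez ebg tpghk jde okwo mrv kfr cftcw aob uhg apnd xiu
Final line count: 15

Answer: 15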